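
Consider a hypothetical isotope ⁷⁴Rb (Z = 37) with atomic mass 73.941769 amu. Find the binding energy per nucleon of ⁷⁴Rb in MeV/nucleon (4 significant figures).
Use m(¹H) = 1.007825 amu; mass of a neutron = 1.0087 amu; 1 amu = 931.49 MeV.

8.429 MeV/nucleon

Z = 37, so N = A − Z = 74 − 37 = 37.
Σm = 37·m(¹H) + 37·m_n = 37.289525 + 37.3219 = 74.611425 amu
The mass defect is 74.611425 − 73.941769 = 0.669656 amu.
E_B = 0.669656 × 931.49 = 623.778 MeV
Per nucleon: 623.778 / 74 = 8.429 MeV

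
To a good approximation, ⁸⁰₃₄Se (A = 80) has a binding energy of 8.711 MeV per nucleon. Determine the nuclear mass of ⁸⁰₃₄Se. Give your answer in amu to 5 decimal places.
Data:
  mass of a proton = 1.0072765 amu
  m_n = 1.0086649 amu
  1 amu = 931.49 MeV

79.89785 amu

Total binding energy = 80 × 8.711 = 696.880 MeV
Mass defect = 696.880 MeV / (931.49 MeV/amu) = 0.7481347 amu
Constituent mass = 34(1.0072765) + 46(1.0086649) = 80.6459864 amu
Nuclear mass = 80.6459864 − 0.7481347 = 79.8978517 amu ≈ 79.89785 amu (to 5 decimal places)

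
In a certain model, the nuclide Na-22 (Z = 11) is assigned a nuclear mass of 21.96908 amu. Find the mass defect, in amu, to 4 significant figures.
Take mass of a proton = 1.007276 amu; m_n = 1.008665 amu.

0.2063 amu

With 11 protons and 11 neutrons (A = 22):
Σm = 11·m_p + 11·m_n = 11.080036 + 11.095315 = 22.175351 amu
Mass defect Δm = 22.175351 − 21.96908 = 0.206271 amu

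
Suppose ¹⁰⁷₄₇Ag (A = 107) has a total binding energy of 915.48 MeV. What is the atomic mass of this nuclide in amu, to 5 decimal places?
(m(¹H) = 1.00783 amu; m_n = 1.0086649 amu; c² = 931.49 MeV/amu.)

Mass defect = 915.48 MeV / (931.49 MeV/amu) = 0.9828125 amu
Constituent mass = 47(1.00783) + 60(1.0086649) = 107.8879040 amu
Atomic mass = 107.8879040 − 0.9828125 = 106.9050915 amu ≈ 106.90509 amu (to 5 decimal places)

106.90509 amu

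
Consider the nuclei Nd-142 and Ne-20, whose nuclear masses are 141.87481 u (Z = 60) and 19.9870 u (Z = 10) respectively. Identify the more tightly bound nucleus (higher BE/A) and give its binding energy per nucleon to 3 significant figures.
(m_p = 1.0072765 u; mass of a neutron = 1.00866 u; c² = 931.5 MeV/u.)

Nd-142: Σm = 60(1.0072765) + 82(1.00866) = 143.1467100 u; Δm = 1.2719000 u; E_B = 1184.77 MeV; E_B/A = 8.343 MeV
Ne-20: Σm = 10(1.0072765) + 10(1.00866) = 20.1593650 u; Δm = 0.1723650 u; E_B = 160.56 MeV; E_B/A = 8.028 MeV
Nd-142 has the higher binding energy per nucleon, so it is the more tightly bound nucleus.

Nd-142; 8.34 MeV/nucleon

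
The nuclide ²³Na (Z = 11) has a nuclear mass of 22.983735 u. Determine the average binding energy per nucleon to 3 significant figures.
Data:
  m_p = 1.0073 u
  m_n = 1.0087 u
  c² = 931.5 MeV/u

Total constituent mass: 11 × 1.0073 + 12 × 1.0087 = 23.1847 u
The mass defect is 23.1847 − 22.983735 = 0.200965 u.
Converting to energy: 0.200965 u × 931.5 MeV/u = 187.199 MeV
BE/A = 187.199 MeV / 23 = 8.139 MeV/nucleon

8.14 MeV/nucleon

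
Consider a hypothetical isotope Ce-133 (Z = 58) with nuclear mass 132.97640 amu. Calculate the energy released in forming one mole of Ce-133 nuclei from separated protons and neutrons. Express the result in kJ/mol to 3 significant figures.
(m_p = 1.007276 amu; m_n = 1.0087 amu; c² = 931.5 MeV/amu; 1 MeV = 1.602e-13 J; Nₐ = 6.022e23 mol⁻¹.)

With 58 protons and 75 neutrons (A = 133):
Σm = 58·m_p + 75·m_n = 58.422008 + 75.6525 = 134.074508 amu
Mass defect Δm = 134.074508 − 132.97640 = 1.098108 amu
Binding energy = Δm·c² = 1.098108 × 931.5 MeV/amu = 1022.89 MeV
Per nucleus in joules: 1022.89 MeV × 1.602e-13 J/MeV = 1.6387e-10 J
Per mole: 1.6387e-10 J × 6.022e23 mol⁻¹ = 9.8683e+13 J/mol

9.87e+10 kJ/mol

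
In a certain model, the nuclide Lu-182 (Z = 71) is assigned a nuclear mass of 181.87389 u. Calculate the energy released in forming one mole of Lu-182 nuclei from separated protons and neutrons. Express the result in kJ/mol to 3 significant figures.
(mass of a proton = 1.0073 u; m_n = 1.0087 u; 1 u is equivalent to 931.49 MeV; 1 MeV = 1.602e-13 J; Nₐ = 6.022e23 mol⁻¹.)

1.45e+11 kJ/mol

With 71 protons and 111 neutrons (A = 182):
Σm = 71·m_p + 111·m_n = 71.5183 + 111.9657 = 183.4840 u
The mass defect is 183.4840 − 181.87389 = 1.61011 u.
E_B = 1.61011 × 931.49 = 1499.80 MeV
Per nucleus in joules: 1499.80 MeV × 1.602e-13 J/MeV = 2.4027e-10 J
Per mole: 2.4027e-10 J × 6.022e23 mol⁻¹ = 1.4469e+14 J/mol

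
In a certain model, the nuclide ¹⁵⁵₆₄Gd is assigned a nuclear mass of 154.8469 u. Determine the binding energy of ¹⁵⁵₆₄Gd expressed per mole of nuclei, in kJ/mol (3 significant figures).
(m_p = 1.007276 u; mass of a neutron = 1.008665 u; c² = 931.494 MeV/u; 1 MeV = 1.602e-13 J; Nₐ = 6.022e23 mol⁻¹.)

With 64 protons and 91 neutrons (A = 155):
Σm = 64·m_p + 91·m_n = 64.465664 + 91.788515 = 156.254179 u
Δm = 156.254179 − 154.8469 = 1.407279 u
Binding energy = Δm·c² = 1.407279 × 931.494 MeV/u = 1310.87 MeV
Per nucleus in joules: 1310.87 MeV × 1.602e-13 J/MeV = 2.1000e-10 J
Per mole: 2.1000e-10 J × 6.022e23 mol⁻¹ = 1.2646e+14 J/mol

1.26e+11 kJ/mol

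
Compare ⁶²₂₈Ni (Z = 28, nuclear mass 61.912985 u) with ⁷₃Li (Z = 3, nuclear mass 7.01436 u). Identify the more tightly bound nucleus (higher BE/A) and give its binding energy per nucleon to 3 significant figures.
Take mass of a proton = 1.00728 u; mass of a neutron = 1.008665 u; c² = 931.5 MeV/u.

⁶²₂₈Ni; 8.80 MeV/nucleon

⁶²₂₈Ni: Σm = 28(1.00728) + 34(1.008665) = 62.498450 u; Δm = 0.585465 u; E_B = 545.36 MeV; E_B/A = 8.796 MeV
⁷₃Li: Σm = 3(1.00728) + 4(1.008665) = 7.056500 u; Δm = 0.042140 u; E_B = 39.253 MeV; E_B/A = 5.608 MeV
⁶²₂₈Ni has the higher binding energy per nucleon, so it is the more tightly bound nucleus.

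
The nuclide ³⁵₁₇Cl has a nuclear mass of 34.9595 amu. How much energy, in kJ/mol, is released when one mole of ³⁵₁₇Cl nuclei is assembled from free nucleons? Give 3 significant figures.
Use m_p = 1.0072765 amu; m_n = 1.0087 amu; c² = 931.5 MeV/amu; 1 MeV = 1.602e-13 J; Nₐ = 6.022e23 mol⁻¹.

2.88e+10 kJ/mol

Z = 17, so N = A − Z = 35 − 17 = 18.
Total constituent mass: 17 × 1.0072765 + 18 × 1.0087 = 35.2803005 amu
The mass defect is 35.2803005 − 34.9595 = 0.3208005 amu.
E_B = 0.3208005 × 931.5 = 298.826 MeV
Per nucleus in joules: 298.826 MeV × 1.602e-13 J/MeV = 4.7872e-11 J
Per mole: 4.7872e-11 J × 6.022e23 mol⁻¹ = 2.8829e+13 J/mol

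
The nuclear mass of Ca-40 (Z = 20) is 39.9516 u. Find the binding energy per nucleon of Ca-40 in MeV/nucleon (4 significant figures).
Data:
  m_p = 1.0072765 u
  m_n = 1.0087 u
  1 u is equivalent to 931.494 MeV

8.568 MeV/nucleon

With 20 protons and 20 neutrons (A = 40):
Total constituent mass: 20 × 1.0072765 + 20 × 1.0087 = 40.3195300 u
The mass defect is 40.3195300 − 39.9516 = 0.3679300 u.
Binding energy = Δm·c² = 0.3679300 × 931.494 MeV/u = 342.725 MeV
BE/A = 342.725 MeV / 40 = 8.568 MeV/nucleon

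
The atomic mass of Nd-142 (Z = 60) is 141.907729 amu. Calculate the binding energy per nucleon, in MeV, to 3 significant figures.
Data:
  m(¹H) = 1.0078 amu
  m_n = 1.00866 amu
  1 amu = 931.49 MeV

8.33 MeV/nucleon

Total constituent mass: 60 × 1.0078 + 82 × 1.00866 = 143.17812 amu
Δm = 143.17812 − 141.907729 = 1.270391 amu
Binding energy = Δm·c² = 1.270391 × 931.49 MeV/amu = 1183.3565 MeV
Per nucleon: 1183.3565 / 142 = 8.333 MeV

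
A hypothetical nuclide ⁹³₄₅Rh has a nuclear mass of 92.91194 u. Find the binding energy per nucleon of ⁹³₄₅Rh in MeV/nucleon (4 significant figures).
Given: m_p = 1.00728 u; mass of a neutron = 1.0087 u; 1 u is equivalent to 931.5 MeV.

Z = 45, so N = A − Z = 93 − 45 = 48.
Mass of separated nucleons = 45(1.00728) + 48(1.0087) = 45.32760 + 48.4176 = 93.74520 u
The mass defect is 93.74520 − 92.91194 = 0.83326 u.
Binding energy = Δm·c² = 0.83326 × 931.5 MeV/u = 776.182 MeV
Dividing by A = 93 gives 8.346 MeV per nucleon.

8.346 MeV/nucleon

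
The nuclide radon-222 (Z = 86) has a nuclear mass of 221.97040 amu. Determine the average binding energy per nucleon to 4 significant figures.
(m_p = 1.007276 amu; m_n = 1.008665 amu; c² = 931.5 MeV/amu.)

7.694 MeV/nucleon

The nucleus contains 86 protons and 222 − 86 = 136 neutrons.
Σm = 86·m_p + 136·m_n = 86.625736 + 137.178440 = 223.804176 amu
The mass defect is 223.804176 − 221.97040 = 1.833776 amu.
E_B = 1.833776 × 931.5 = 1708.16 MeV
BE/A = 1708.16 MeV / 222 = 7.694 MeV/nucleon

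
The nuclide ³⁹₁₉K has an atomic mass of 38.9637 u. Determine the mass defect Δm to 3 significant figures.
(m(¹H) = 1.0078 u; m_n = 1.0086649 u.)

Total constituent mass: 19 × 1.0078 + 20 × 1.0086649 = 39.3214980 u
Mass defect Δm = 39.3214980 − 38.9637 = 0.3577980 u

0.358 u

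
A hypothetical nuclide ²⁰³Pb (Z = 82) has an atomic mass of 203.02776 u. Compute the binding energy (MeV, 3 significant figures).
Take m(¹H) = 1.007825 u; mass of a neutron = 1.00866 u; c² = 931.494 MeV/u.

The nucleus contains 82 protons and 203 − 82 = 121 neutrons.
Mass of separated nucleons = 82(1.007825) + 121(1.00866) = 82.641650 + 122.04786 = 204.689510 u
The mass defect is 204.689510 − 203.02776 = 1.661750 u.
Converting to energy: 1.661750 u × 931.494 MeV/u = 1547.91 MeV

1550 MeV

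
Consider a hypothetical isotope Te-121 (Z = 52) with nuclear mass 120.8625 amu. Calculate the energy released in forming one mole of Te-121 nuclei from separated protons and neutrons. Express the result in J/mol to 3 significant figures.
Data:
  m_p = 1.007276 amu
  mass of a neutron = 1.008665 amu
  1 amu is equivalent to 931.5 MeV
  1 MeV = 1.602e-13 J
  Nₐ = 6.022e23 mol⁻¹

1.00e+14 J/mol

Mass of separated nucleons = 52(1.007276) + 69(1.008665) = 52.378352 + 69.597885 = 121.976237 amu
The mass defect is 121.976237 − 120.8625 = 1.113737 amu.
Binding energy = Δm·c² = 1.113737 × 931.5 MeV/amu = 1037.45 MeV
Per nucleus in joules: 1037.45 MeV × 1.602e-13 J/MeV = 1.6620e-10 J
Per mole: 1.6620e-10 J × 6.022e23 mol⁻¹ = 1.0009e+14 J/mol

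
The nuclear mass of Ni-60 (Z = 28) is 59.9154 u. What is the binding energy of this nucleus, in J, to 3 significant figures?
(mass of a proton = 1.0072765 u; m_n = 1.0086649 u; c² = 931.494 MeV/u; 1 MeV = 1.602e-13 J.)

The nucleus contains 28 protons and 60 − 28 = 32 neutrons.
Σm = 28·m_p + 32·m_n = 28.2037420 + 32.2772768 = 60.4810188 u
Mass defect Δm = 60.4810188 − 59.9154 = 0.5656188 u
Converting to energy: 0.5656188 u × 931.494 MeV/u = 526.871 MeV
In joules: 526.871 MeV × 1.602e-13 J/MeV = 8.4405e-11 J

8.44e-11 J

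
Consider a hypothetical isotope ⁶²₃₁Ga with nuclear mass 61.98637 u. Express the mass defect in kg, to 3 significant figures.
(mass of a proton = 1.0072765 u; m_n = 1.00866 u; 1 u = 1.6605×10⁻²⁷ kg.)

Total constituent mass: 31 × 1.0072765 + 31 × 1.00866 = 62.4940315 u
The mass defect is 62.4940315 − 61.98637 = 0.5076615 u.
In SI units: 0.5076615 u × 1.6605×10⁻²⁷ kg/u = 8.4297e-28 kg

8.43e-28 kg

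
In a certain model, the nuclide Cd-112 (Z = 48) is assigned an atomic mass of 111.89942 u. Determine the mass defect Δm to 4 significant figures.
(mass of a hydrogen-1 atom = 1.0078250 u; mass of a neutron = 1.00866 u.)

1.030 u

Total constituent mass: 48 × 1.0078250 + 64 × 1.00866 = 112.9298400 u
Δm = 112.9298400 − 111.89942 = 1.0304200 u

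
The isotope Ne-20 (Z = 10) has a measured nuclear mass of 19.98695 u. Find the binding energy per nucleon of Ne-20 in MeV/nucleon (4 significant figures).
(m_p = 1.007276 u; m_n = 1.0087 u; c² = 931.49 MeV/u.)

8.049 MeV/nucleon

Z = 10, so N = A − Z = 20 − 10 = 10.
Mass of separated nucleons = 10(1.007276) + 10(1.0087) = 10.072760 + 10.0870 = 20.159760 u
The mass defect is 20.159760 − 19.98695 = 0.172810 u.
Binding energy = Δm·c² = 0.172810 × 931.49 MeV/u = 160.971 MeV
Per nucleon: 160.971 / 20 = 8.049 MeV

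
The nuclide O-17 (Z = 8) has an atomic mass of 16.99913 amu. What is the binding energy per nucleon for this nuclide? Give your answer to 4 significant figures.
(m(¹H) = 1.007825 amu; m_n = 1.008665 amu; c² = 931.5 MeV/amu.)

7.751 MeV/nucleon

Z = 8, so N = A − Z = 17 − 8 = 9.
Total constituent mass: 8 × 1.007825 + 9 × 1.008665 = 17.140585 amu
Δm = 17.140585 − 16.99913 = 0.141455 amu
E_B = 0.141455 × 931.5 = 131.765 MeV
Per nucleon: 131.765 / 17 = 7.751 MeV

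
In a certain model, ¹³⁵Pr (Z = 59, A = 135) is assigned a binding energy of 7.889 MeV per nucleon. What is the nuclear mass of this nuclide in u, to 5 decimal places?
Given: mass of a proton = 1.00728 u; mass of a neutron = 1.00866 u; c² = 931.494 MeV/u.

134.94434 u

Total binding energy = 135 × 7.889 = 1065.015 MeV
Mass defect = 1065.015 MeV / (931.494 MeV/u) = 1.1433407 u
Constituent mass = 59(1.00728) + 76(1.00866) = 136.08768 u
Nuclear mass = 136.08768 − 1.1433407 = 134.9443393 u ≈ 134.94434 u (to 5 decimal places)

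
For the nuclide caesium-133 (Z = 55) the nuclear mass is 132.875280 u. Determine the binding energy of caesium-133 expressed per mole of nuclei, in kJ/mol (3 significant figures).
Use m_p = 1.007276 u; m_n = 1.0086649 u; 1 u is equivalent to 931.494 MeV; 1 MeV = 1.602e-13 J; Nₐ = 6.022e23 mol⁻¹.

Total constituent mass: 55 × 1.007276 + 78 × 1.0086649 = 134.0760422 u
Mass defect Δm = 134.0760422 − 132.875280 = 1.2007622 u
E_B = 1.2007622 × 931.494 = 1118.50 MeV
Per nucleus in joules: 1118.50 MeV × 1.602e-13 J/MeV = 1.7918e-10 J
Per mole: 1.7918e-10 J × 6.022e23 mol⁻¹ = 1.0790e+14 J/mol

1.08e+11 kJ/mol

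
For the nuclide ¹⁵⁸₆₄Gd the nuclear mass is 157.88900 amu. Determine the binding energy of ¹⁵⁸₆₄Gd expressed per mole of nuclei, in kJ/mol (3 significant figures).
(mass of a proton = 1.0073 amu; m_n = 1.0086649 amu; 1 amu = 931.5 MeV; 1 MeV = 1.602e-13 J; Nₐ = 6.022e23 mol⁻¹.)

With 64 protons and 94 neutrons (A = 158):
Σm = 64·m_p + 94·m_n = 64.4672 + 94.8145006 = 159.2817006 amu
The mass defect is 159.2817006 − 157.88900 = 1.3927006 amu.
Converting to energy: 1.3927006 amu × 931.5 MeV/amu = 1297.30 MeV
Per nucleus in joules: 1297.30 MeV × 1.602e-13 J/MeV = 2.0783e-10 J
Per mole: 2.0783e-10 J × 6.022e23 mol⁻¹ = 1.2516e+14 J/mol

1.25e+11 kJ/mol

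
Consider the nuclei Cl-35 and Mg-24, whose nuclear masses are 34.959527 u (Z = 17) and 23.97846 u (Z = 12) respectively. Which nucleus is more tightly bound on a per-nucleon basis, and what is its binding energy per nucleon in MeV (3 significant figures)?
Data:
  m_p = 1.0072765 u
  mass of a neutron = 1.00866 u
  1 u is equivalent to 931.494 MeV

Cl-35; 8.52 MeV/nucleon

Cl-35: Σm = 17(1.0072765) + 18(1.00866) = 35.2795805 u; Δm = 0.3200535 u; E_B = 298.13 MeV; E_B/A = 8.518 MeV
Mg-24: Σm = 12(1.0072765) + 12(1.00866) = 24.1912380 u; Δm = 0.2127780 u; E_B = 198.20 MeV; E_B/A = 8.258 MeV
Cl-35 has the higher binding energy per nucleon, so it is the more tightly bound nucleus.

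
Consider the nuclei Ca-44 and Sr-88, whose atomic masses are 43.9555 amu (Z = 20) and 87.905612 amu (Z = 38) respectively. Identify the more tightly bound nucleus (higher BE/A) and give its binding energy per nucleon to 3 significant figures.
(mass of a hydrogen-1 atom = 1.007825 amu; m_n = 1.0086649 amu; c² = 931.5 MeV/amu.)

Sr-88; 8.73 MeV/nucleon

Ca-44: Σm = 20(1.007825) + 24(1.0086649) = 44.3644576 amu; Δm = 0.4089576 amu; E_B = 380.94 MeV; E_B/A = 8.658 MeV
Sr-88: Σm = 38(1.007825) + 50(1.0086649) = 88.7305950 amu; Δm = 0.8249830 amu; E_B = 768.47 MeV; E_B/A = 8.733 MeV
Sr-88 has the higher binding energy per nucleon, so it is the more tightly bound nucleus.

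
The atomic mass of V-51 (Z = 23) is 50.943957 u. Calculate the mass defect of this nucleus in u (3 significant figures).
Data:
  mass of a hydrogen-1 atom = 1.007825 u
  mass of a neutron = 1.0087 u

0.480 u

Mass of separated nucleons = 23(1.007825) + 28(1.0087) = 23.179975 + 28.2436 = 51.423575 u
Δm = 51.423575 − 50.943957 = 0.479618 u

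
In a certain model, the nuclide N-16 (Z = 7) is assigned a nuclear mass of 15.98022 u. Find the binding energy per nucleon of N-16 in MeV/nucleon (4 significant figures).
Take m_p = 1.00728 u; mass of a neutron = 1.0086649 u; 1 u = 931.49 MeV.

8.658 MeV/nucleon

Total constituent mass: 7 × 1.00728 + 9 × 1.0086649 = 16.1289441 u
The mass defect is 16.1289441 − 15.98022 = 0.1487241 u.
Binding energy = Δm·c² = 0.1487241 × 931.49 MeV/u = 138.535 MeV
Dividing by A = 16 gives 8.658 MeV per nucleon.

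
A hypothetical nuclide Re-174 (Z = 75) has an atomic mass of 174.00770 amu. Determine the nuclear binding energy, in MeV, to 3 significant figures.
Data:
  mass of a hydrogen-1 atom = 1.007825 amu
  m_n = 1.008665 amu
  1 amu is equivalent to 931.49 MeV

1340 MeV

With 75 protons and 99 neutrons (A = 174):
Mass of separated nucleons = 75(1.007825) + 99(1.008665) = 75.586875 + 99.857835 = 175.444710 amu
Mass defect Δm = 175.444710 − 174.00770 = 1.437010 amu
Converting to energy: 1.437010 amu × 931.49 MeV/amu = 1338.56 MeV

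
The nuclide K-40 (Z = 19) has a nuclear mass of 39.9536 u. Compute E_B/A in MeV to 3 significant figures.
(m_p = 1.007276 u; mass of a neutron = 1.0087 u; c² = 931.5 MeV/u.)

With 19 protons and 21 neutrons (A = 40):
Total constituent mass: 19 × 1.007276 + 21 × 1.0087 = 40.320944 u
The mass defect is 40.320944 − 39.9536 = 0.367344 u.
E_B = 0.367344 × 931.5 = 342.181 MeV
Per nucleon: 342.181 / 40 = 8.5545 MeV

8.55 MeV/nucleon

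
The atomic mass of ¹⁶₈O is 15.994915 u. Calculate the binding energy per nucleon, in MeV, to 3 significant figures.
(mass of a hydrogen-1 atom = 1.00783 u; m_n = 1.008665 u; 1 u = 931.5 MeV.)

With 8 protons and 8 neutrons (A = 16):
Total constituent mass: 8 × 1.00783 + 8 × 1.008665 = 16.131960 u
Mass defect Δm = 16.131960 − 15.994915 = 0.137045 u
E_B = 0.137045 × 931.5 = 127.657 MeV
Per nucleon: 127.657 / 16 = 7.979 MeV

7.98 MeV/nucleon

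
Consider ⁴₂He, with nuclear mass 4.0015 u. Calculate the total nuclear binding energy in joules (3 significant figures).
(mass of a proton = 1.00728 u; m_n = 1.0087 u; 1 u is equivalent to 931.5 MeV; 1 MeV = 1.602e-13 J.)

4.55e-12 J

With 2 protons and 2 neutrons (A = 4):
Total constituent mass: 2 × 1.00728 + 2 × 1.0087 = 4.03196 u
The mass defect is 4.03196 − 4.0015 = 0.03046 u.
Binding energy = Δm·c² = 0.03046 × 931.5 MeV/u = 28.3735 MeV
In joules: 28.3735 MeV × 1.602e-13 J/MeV = 4.5454e-12 J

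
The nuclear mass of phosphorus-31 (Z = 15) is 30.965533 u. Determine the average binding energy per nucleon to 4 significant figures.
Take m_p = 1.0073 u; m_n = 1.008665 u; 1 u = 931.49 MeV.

Total constituent mass: 15 × 1.0073 + 16 × 1.008665 = 31.248140 u
Mass defect Δm = 31.248140 − 30.965533 = 0.282607 u
E_B = 0.282607 × 931.49 = 263.246 MeV
Per nucleon: 263.246 / 31 = 8.492 MeV

8.492 MeV/nucleon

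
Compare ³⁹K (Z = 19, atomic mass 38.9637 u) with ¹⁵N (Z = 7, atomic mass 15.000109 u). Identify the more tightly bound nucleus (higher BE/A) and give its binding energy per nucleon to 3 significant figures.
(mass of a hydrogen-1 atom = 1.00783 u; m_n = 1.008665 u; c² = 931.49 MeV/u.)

³⁹K; 8.56 MeV/nucleon

³⁹K: Σm = 19(1.00783) + 20(1.008665) = 39.322070 u; Δm = 0.358370 u; E_B = 333.82 MeV; E_B/A = 8.559 MeV
¹⁵N: Σm = 7(1.00783) + 8(1.008665) = 15.124130 u; Δm = 0.124021 u; E_B = 115.524 MeV; E_B/A = 7.702 MeV
³⁹K has the higher binding energy per nucleon, so it is the more tightly bound nucleus.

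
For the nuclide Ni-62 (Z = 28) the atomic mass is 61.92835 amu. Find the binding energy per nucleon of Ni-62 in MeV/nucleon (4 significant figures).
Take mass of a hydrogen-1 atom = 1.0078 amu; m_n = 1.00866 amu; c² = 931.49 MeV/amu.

Σm = 28·m(¹H) + 34·m_n = 28.2184 + 34.29444 = 62.51284 amu
The mass defect is 62.51284 − 61.92835 = 0.58449 amu.
Binding energy = Δm·c² = 0.58449 × 931.49 MeV/amu = 544.447 MeV
Dividing by A = 62 gives 8.781 MeV per nucleon.

8.781 MeV/nucleon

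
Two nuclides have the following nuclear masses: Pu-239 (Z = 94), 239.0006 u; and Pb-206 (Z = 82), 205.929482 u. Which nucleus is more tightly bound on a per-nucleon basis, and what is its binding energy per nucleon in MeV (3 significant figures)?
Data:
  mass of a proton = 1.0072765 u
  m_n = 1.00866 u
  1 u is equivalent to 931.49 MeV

Pu-239: Σm = 94(1.0072765) + 145(1.00866) = 240.9396910 u; Δm = 1.9390910 u; E_B = 1806.244 MeV; E_B/A = 7.558 MeV
Pb-206: Σm = 82(1.0072765) + 124(1.00866) = 207.6705130 u; Δm = 1.7410310 u; E_B = 1621.8 MeV; E_B/A = 7.873 MeV
Pb-206 has the higher binding energy per nucleon, so it is the more tightly bound nucleus.

Pb-206; 7.87 MeV/nucleon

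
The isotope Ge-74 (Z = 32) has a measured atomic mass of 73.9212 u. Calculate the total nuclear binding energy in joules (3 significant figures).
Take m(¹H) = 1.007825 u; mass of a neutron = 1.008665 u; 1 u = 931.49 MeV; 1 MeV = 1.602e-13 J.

1.03e-10 J

The nucleus contains 32 protons and 74 − 32 = 42 neutrons.
Mass of separated nucleons = 32(1.007825) + 42(1.008665) = 32.250400 + 42.363930 = 74.614330 u
Δm = 74.614330 − 73.9212 = 0.693130 u
Converting to energy: 0.693130 u × 931.49 MeV/u = 645.644 MeV
In joules: 645.644 MeV × 1.602e-13 J/MeV = 1.0343e-10 J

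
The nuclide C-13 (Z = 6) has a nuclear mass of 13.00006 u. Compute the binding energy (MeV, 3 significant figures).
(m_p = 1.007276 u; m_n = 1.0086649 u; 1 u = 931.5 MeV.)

97.1 MeV

The nucleus contains 6 protons and 13 − 6 = 7 neutrons.
Σm = 6·m_p + 7·m_n = 6.043656 + 7.0606543 = 13.1043103 u
Δm = 13.1043103 − 13.00006 = 0.1042503 u
E_B = 0.1042503 × 931.5 = 97.1092 MeV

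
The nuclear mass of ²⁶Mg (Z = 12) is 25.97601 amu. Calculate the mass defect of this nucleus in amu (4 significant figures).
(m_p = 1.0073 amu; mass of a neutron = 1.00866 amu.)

0.2328 amu

Z = 12, so N = A − Z = 26 − 12 = 14.
Mass of separated nucleons = 12(1.0073) + 14(1.00866) = 12.0876 + 14.12124 = 26.20884 amu
Mass defect Δm = 26.20884 − 25.97601 = 0.23283 amu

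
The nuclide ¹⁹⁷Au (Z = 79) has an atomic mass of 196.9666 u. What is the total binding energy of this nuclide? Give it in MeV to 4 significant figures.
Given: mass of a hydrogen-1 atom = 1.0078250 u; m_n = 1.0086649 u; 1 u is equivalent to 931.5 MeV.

1559 MeV

Z = 79, so N = A − Z = 197 − 79 = 118.
Total constituent mass: 79 × 1.0078250 + 118 × 1.0086649 = 198.6406332 u
Mass defect Δm = 198.6406332 − 196.9666 = 1.6740332 u
Binding energy = Δm·c² = 1.6740332 × 931.5 MeV/u = 1559.36 MeV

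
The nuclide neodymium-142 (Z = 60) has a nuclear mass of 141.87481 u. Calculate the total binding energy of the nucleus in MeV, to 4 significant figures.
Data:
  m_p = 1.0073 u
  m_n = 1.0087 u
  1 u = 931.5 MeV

1189 MeV

With 60 protons and 82 neutrons (A = 142):
Σm = 60·m_p + 82·m_n = 60.4380 + 82.7134 = 143.1514 u
The mass defect is 143.1514 − 141.87481 = 1.27659 u.
E_B = 1.27659 × 931.5 = 1189.14 MeV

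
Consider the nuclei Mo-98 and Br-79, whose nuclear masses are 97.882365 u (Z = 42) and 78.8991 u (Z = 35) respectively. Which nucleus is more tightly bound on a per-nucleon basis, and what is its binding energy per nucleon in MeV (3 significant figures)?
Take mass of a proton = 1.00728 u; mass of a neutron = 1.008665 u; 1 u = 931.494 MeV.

Br-79; 8.69 MeV/nucleon

Mo-98: Σm = 42(1.00728) + 56(1.008665) = 98.791000 u; Δm = 0.908635 u; E_B = 846.39 MeV; E_B/A = 8.637 MeV
Br-79: Σm = 35(1.00728) + 44(1.008665) = 79.636060 u; Δm = 0.736960 u; E_B = 686.474 MeV; E_B/A = 8.690 MeV
Br-79 has the higher binding energy per nucleon, so it is the more tightly bound nucleus.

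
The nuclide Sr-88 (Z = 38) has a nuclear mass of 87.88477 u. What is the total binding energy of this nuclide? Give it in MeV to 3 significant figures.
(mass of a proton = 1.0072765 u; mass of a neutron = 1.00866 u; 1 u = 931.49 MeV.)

Z = 38, so N = A − Z = 88 − 38 = 50.
Total constituent mass: 38 × 1.0072765 + 50 × 1.00866 = 88.7095070 u
Mass defect Δm = 88.7095070 − 87.88477 = 0.8247370 u
Binding energy = Δm·c² = 0.8247370 × 931.49 MeV/u = 768.234 MeV

768 MeV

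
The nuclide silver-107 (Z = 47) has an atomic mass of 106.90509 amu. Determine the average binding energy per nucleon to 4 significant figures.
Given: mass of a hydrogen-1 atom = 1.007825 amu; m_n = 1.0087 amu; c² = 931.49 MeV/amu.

8.572 MeV/nucleon

Mass of separated nucleons = 47(1.007825) + 60(1.0087) = 47.367775 + 60.5220 = 107.889775 amu
The mass defect is 107.889775 − 106.90509 = 0.984685 amu.
E_B = 0.984685 × 931.49 = 917.224 MeV
BE/A = 917.224 MeV / 107 = 8.572 MeV/nucleon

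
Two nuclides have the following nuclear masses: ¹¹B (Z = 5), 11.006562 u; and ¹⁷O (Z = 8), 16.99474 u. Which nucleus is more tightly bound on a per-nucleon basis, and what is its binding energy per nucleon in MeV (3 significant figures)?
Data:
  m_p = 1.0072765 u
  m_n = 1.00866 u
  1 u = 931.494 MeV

¹⁷O; 7.75 MeV/nucleon

¹¹B: Σm = 5(1.0072765) + 6(1.00866) = 11.0883425 u; Δm = 0.0817805 u; E_B = 76.178 MeV; E_B/A = 6.925 MeV
¹⁷O: Σm = 8(1.0072765) + 9(1.00866) = 17.1361520 u; Δm = 0.1414120 u; E_B = 131.72 MeV; E_B/A = 7.748 MeV
¹⁷O has the higher binding energy per nucleon, so it is the more tightly bound nucleus.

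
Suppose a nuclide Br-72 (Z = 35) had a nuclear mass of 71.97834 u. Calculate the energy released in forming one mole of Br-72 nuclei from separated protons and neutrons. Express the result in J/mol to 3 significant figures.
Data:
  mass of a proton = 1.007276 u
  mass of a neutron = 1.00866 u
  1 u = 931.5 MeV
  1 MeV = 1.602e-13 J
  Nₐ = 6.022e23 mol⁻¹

5.36e+13 J/mol

The nucleus contains 35 protons and 72 − 35 = 37 neutrons.
Σm = 35·m_p + 37·m_n = 35.254660 + 37.32042 = 72.575080 u
Δm = 72.575080 − 71.97834 = 0.596740 u
Binding energy = Δm·c² = 0.596740 × 931.5 MeV/u = 555.863 MeV
Per nucleus in joules: 555.863 MeV × 1.602e-13 J/MeV = 8.9049e-11 J
Per mole: 8.9049e-11 J × 6.022e23 mol⁻¹ = 5.3625e+13 J/mol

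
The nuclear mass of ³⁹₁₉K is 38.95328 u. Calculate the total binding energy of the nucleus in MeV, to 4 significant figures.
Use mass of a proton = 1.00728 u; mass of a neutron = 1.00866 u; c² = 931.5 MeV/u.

333.7 MeV

Z = 19, so N = A − Z = 39 − 19 = 20.
Σm = 19·m_p + 20·m_n = 19.13832 + 20.17320 = 39.31152 u
The mass defect is 39.31152 − 38.95328 = 0.35824 u.
Binding energy = Δm·c² = 0.35824 × 931.5 MeV/u = 333.701 MeV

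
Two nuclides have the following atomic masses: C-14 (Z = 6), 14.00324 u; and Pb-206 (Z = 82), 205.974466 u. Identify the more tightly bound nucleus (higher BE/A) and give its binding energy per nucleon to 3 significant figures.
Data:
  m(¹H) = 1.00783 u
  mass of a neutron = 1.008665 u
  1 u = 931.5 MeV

Pb-206; 7.88 MeV/nucleon

C-14: Σm = 6(1.00783) + 8(1.008665) = 14.116300 u; Δm = 0.113060 u; E_B = 105.32 MeV; E_B/A = 7.523 MeV
Pb-206: Σm = 82(1.00783) + 124(1.008665) = 207.716520 u; Δm = 1.742054 u; E_B = 1622.7 MeV; E_B/A = 7.877 MeV
Pb-206 has the higher binding energy per nucleon, so it is the more tightly bound nucleus.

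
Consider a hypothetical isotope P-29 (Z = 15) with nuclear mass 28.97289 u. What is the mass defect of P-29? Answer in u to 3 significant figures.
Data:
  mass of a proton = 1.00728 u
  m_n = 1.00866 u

The nucleus contains 15 protons and 29 − 15 = 14 neutrons.
Mass of separated nucleons = 15(1.00728) + 14(1.00866) = 15.10920 + 14.12124 = 29.23044 u
Mass defect Δm = 29.23044 − 28.97289 = 0.25755 u

0.258 u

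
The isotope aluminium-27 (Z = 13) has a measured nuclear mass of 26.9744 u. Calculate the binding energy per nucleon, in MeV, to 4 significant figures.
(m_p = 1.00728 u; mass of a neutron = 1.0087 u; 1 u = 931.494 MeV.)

8.350 MeV/nucleon

Z = 13, so N = A − Z = 27 − 13 = 14.
Mass of separated nucleons = 13(1.00728) + 14(1.0087) = 13.09464 + 14.1218 = 27.21644 u
Mass defect Δm = 27.21644 − 26.9744 = 0.24204 u
E_B = 0.24204 × 931.494 = 225.459 MeV
Dividing by A = 27 gives 8.350 MeV per nucleon.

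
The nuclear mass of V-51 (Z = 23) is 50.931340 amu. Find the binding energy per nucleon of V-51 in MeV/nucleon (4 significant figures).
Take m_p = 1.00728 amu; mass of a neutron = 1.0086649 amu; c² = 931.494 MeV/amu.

8.744 MeV/nucleon

Σm = 23·m_p + 28·m_n = 23.16744 + 28.2426172 = 51.4100572 amu
The mass defect is 51.4100572 − 50.931340 = 0.4787172 amu.
Binding energy = Δm·c² = 0.4787172 × 931.494 MeV/amu = 445.922 MeV
Dividing by A = 51 gives 8.744 MeV per nucleon.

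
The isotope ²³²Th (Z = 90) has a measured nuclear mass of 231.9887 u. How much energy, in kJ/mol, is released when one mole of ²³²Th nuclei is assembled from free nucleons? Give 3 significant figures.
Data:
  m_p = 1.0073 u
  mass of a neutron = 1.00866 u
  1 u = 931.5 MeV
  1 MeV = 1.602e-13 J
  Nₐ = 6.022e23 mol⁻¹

With 90 protons and 142 neutrons (A = 232):
Total constituent mass: 90 × 1.0073 + 142 × 1.00866 = 233.88672 u
The mass defect is 233.88672 − 231.9887 = 1.89802 u.
Binding energy = Δm·c² = 1.89802 × 931.5 MeV/u = 1768.01 MeV
Per nucleus in joules: 1768.01 MeV × 1.602e-13 J/MeV = 2.8324e-10 J
Per mole: 2.8324e-10 J × 6.022e23 mol⁻¹ = 1.7057e+14 J/mol

1.71e+11 kJ/mol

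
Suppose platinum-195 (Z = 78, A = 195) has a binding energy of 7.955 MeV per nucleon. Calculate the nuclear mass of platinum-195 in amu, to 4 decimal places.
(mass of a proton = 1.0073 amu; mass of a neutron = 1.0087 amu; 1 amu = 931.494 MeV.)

194.9220 amu

Total binding energy = 195 × 7.955 = 1551.225 MeV
Mass defect = 1551.225 MeV / (931.494 MeV/amu) = 1.665309 amu
Constituent mass = 78(1.0073) + 117(1.0087) = 196.5873 amu
Nuclear mass = 196.5873 − 1.665309 = 194.921991 amu ≈ 194.9220 amu (to 4 decimal places)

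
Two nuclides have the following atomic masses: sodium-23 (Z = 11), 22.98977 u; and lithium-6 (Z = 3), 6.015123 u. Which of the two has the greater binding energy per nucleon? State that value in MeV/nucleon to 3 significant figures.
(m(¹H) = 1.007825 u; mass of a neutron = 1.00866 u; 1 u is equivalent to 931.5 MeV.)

sodium-23: Σm = 11(1.007825) + 12(1.00866) = 23.189995 u; Δm = 0.200225 u; E_B = 186.51 MeV; E_B/A = 8.109 MeV
lithium-6: Σm = 3(1.007825) + 3(1.00866) = 6.049455 u; Δm = 0.034332 u; E_B = 31.980 MeV; E_B/A = 5.330 MeV
sodium-23 has the higher binding energy per nucleon, so it is the more tightly bound nucleus.

sodium-23; 8.11 MeV/nucleon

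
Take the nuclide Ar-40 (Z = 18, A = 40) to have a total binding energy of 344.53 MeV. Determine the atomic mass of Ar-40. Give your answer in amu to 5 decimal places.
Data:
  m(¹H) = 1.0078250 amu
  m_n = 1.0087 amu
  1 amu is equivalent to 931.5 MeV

Mass defect = 344.53 MeV / (931.5 MeV/amu) = 0.3698658 amu
Constituent mass = 18(1.0078250) + 22(1.0087) = 40.3322500 amu
Atomic mass = 40.3322500 − 0.3698658 = 39.9623842 amu ≈ 39.96238 amu (to 5 decimal places)

39.96238 amu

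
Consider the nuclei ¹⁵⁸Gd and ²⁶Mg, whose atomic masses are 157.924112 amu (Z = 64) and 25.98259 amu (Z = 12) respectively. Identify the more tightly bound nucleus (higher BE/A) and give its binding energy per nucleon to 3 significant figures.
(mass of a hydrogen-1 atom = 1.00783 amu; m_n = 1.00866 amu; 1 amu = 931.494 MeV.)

¹⁵⁸Gd: Σm = 64(1.00783) + 94(1.00866) = 159.31516 amu; Δm = 1.391048 amu; E_B = 1295.8 MeV; E_B/A = 8.201 MeV
²⁶Mg: Σm = 12(1.00783) + 14(1.00866) = 26.21520 amu; Δm = 0.23261 amu; E_B = 216.675 MeV; E_B/A = 8.334 MeV
²⁶Mg has the higher binding energy per nucleon, so it is the more tightly bound nucleus.

²⁶Mg; 8.33 MeV/nucleon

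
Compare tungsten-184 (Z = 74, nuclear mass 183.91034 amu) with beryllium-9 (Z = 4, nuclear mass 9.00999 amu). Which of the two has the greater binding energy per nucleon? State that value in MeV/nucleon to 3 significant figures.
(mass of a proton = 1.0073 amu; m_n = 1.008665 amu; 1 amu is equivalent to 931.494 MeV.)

tungsten-184; 8.01 MeV/nucleon

tungsten-184: Σm = 74(1.0073) + 110(1.008665) = 185.493350 amu; Δm = 1.583010 amu; E_B = 1474.6 MeV; E_B/A = 8.014 MeV
beryllium-9: Σm = 4(1.0073) + 5(1.008665) = 9.072525 amu; Δm = 0.062535 amu; E_B = 58.251 MeV; E_B/A = 6.472 MeV
tungsten-184 has the higher binding energy per nucleon, so it is the more tightly bound nucleus.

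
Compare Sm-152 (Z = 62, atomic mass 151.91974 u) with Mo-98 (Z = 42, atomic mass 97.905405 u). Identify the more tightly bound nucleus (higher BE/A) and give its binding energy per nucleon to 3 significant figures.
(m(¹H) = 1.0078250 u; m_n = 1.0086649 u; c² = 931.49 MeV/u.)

Sm-152: Σm = 62(1.0078250) + 90(1.0086649) = 153.2649910 u; Δm = 1.3452510 u; E_B = 1253.1 MeV; E_B/A = 8.244 MeV
Mo-98: Σm = 42(1.0078250) + 56(1.0086649) = 98.8138844 u; Δm = 0.9084794 u; E_B = 846.24 MeV; E_B/A = 8.635 MeV
Mo-98 has the higher binding energy per nucleon, so it is the more tightly bound nucleus.

Mo-98; 8.64 MeV/nucleon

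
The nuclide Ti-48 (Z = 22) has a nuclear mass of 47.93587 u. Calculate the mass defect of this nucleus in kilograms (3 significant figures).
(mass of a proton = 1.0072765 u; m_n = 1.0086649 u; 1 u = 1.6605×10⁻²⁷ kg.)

7.46e-28 kg

Z = 22, so N = A − Z = 48 − 22 = 26.
Σm = 22·m_p + 26·m_n = 22.1600830 + 26.2252874 = 48.3853704 u
Mass defect Δm = 48.3853704 − 47.93587 = 0.4495004 u
In SI units: 0.4495004 u × 1.6605×10⁻²⁷ kg/u = 7.4640e-28 kg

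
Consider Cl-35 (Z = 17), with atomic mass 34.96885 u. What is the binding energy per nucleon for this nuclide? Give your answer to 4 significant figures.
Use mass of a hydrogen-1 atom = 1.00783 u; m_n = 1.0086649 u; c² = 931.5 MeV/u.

8.523 MeV/nucleon

With 17 protons and 18 neutrons (A = 35):
Total constituent mass: 17 × 1.00783 + 18 × 1.0086649 = 35.2890782 u
The mass defect is 35.2890782 − 34.96885 = 0.3202282 u.
Converting to energy: 0.3202282 u × 931.5 MeV/u = 298.293 MeV
Dividing by A = 35 gives 8.523 MeV per nucleon.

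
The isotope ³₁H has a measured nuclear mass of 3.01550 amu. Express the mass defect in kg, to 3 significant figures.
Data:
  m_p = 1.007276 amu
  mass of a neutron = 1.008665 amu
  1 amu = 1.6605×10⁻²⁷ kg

Z = 1, so N = A − Z = 3 − 1 = 2.
Σm = 1·m_p + 2·m_n = 1.007276 + 2.017330 = 3.024606 amu
Mass defect Δm = 3.024606 − 3.01550 = 0.009106 amu
In SI units: 0.009106 amu × 1.6605×10⁻²⁷ kg/amu = 1.5121e-29 kg

1.51e-29 kg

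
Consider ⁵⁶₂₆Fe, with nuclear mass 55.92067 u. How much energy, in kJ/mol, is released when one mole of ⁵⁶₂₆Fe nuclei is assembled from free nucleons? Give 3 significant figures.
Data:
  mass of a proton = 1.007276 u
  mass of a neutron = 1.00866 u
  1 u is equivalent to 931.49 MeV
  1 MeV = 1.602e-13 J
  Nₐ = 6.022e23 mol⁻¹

Mass of separated nucleons = 26(1.007276) + 30(1.00866) = 26.189176 + 30.25980 = 56.448976 u
Mass defect Δm = 56.448976 − 55.92067 = 0.528306 u
Binding energy = Δm·c² = 0.528306 × 931.49 MeV/u = 492.112 MeV
Per nucleus in joules: 492.112 MeV × 1.602e-13 J/MeV = 7.8836e-11 J
Per mole: 7.8836e-11 J × 6.022e23 mol⁻¹ = 4.7475e+13 J/mol

4.75e+10 kJ/mol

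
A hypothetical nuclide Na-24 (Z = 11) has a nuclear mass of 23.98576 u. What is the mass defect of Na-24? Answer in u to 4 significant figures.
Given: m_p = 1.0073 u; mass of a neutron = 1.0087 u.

0.2076 u

Σm = 11·m_p + 13·m_n = 11.0803 + 13.1131 = 24.1934 u
Δm = 24.1934 − 23.98576 = 0.20764 u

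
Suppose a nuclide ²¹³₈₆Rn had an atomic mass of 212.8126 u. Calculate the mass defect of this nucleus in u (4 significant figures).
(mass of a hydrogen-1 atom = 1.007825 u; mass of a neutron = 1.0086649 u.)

1.961 u

With 86 protons and 127 neutrons (A = 213):
Mass of separated nucleons = 86(1.007825) + 127(1.0086649) = 86.672950 + 128.1004423 = 214.7733923 u
Mass defect Δm = 214.7733923 − 212.8126 = 1.9607923 u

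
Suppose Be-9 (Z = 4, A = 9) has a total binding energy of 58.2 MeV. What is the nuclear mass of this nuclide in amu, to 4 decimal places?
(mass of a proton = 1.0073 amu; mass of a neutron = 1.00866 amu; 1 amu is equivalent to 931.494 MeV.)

9.0100 amu

Mass defect = 58.2 MeV / (931.494 MeV/amu) = 0.062480 amu
Constituent mass = 4(1.0073) + 5(1.00866) = 9.07250 amu
Nuclear mass = 9.07250 − 0.062480 = 9.010020 amu ≈ 9.0100 amu (to 4 decimal places)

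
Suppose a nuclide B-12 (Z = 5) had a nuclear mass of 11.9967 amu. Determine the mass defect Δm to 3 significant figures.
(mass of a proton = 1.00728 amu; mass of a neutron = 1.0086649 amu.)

With 5 protons and 7 neutrons (A = 12):
Σm = 5·m_p + 7·m_n = 5.03640 + 7.0606543 = 12.0970543 amu
The mass defect is 12.0970543 − 11.9967 = 0.1003543 amu.

0.100 amu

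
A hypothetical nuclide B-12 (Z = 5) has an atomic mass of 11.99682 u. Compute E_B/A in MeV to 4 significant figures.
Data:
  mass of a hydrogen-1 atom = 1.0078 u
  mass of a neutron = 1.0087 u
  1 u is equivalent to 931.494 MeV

With 5 protons and 7 neutrons (A = 12):
Total constituent mass: 5 × 1.0078 + 7 × 1.0087 = 12.0999 u
Δm = 12.0999 − 11.99682 = 0.10308 u
E_B = 0.10308 × 931.494 = 96.0184 MeV
Per nucleon: 96.0184 / 12 = 8.002 MeV

8.002 MeV/nucleon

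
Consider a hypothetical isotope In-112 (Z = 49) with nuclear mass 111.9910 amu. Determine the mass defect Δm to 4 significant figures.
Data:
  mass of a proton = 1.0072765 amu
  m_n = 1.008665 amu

The nucleus contains 49 protons and 112 − 49 = 63 neutrons.
Total constituent mass: 49 × 1.0072765 + 63 × 1.008665 = 112.9024435 amu
Mass defect Δm = 112.9024435 − 111.9910 = 0.9114435 amu

0.9114 amu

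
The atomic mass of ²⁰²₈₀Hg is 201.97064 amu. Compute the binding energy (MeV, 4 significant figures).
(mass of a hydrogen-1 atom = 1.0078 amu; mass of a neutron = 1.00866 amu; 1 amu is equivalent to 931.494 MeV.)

Total constituent mass: 80 × 1.0078 + 122 × 1.00866 = 203.68052 amu
Δm = 203.68052 − 201.97064 = 1.70988 amu
Binding energy = Δm·c² = 1.70988 × 931.494 MeV/amu = 1592.74 MeV

1593 MeV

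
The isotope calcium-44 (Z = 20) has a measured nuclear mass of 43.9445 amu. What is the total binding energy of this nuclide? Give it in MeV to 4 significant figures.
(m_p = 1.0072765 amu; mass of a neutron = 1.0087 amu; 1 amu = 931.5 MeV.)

Mass of separated nucleons = 20(1.0072765) + 24(1.0087) = 20.1455300 + 24.2088 = 44.3543300 amu
The mass defect is 44.3543300 − 43.9445 = 0.4098300 amu.
Converting to energy: 0.4098300 amu × 931.5 MeV/amu = 381.757 MeV

381.8 MeV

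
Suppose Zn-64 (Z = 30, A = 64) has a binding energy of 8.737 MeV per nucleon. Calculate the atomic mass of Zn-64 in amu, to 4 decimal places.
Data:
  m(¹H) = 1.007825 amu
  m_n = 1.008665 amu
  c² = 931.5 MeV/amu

Total binding energy = 64 × 8.737 = 559.168 MeV
Mass defect = 559.168 MeV / (931.5 MeV/amu) = 0.600288 amu
Constituent mass = 30(1.007825) + 34(1.008665) = 64.529360 amu
Atomic mass = 64.529360 − 0.600288 = 63.929072 amu ≈ 63.9291 amu (to 4 decimal places)

63.9291 amu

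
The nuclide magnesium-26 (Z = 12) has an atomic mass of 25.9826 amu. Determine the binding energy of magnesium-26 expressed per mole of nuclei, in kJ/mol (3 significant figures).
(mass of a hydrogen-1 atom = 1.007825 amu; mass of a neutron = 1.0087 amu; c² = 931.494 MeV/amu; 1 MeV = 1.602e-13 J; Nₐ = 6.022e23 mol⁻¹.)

With 12 protons and 14 neutrons (A = 26):
Mass of separated nucleons = 12(1.007825) + 14(1.0087) = 12.093900 + 14.1218 = 26.215700 amu
Mass defect Δm = 26.215700 − 25.9826 = 0.233100 amu
Converting to energy: 0.233100 amu × 931.494 MeV/amu = 217.131 MeV
Per nucleus in joules: 217.131 MeV × 1.602e-13 J/MeV = 3.4784e-11 J
Per mole: 3.4784e-11 J × 6.022e23 mol⁻¹ = 2.0947e+13 J/mol

2.09e+10 kJ/mol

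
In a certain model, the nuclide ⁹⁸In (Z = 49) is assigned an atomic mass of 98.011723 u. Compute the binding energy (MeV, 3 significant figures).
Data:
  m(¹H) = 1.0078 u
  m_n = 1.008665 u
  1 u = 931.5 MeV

741 MeV

Z = 49, so N = A − Z = 98 − 49 = 49.
Mass of separated nucleons = 49(1.0078) + 49(1.008665) = 49.3822 + 49.424585 = 98.806785 u
Mass defect Δm = 98.806785 − 98.011723 = 0.795062 u
E_B = 0.795062 × 931.5 = 740.600 MeV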